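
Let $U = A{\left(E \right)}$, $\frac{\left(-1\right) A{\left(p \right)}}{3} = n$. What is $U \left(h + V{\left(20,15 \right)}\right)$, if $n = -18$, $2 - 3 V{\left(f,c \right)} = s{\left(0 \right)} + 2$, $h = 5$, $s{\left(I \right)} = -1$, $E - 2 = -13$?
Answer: $288$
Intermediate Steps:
$E = -11$ ($E = 2 - 13 = -11$)
$V{\left(f,c \right)} = \frac{1}{3}$ ($V{\left(f,c \right)} = \frac{2}{3} - \frac{-1 + 2}{3} = \frac{2}{3} - \frac{1}{3} = \frac{1}{3}$)
$A{\left(p \right)} = 54$ ($A{\left(p \right)} = \left(-3\right) \left(-18\right) = 54$)
$U = 54$
$U \left(h + V{\left(20,15 \right)}\right) = 54 \left(5 + \frac{1}{3}\right) = 54 \cdot \frac{16}{3} = 288$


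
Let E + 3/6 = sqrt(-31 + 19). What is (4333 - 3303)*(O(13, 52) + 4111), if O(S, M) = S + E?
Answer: 4247205 + 2060*I*sqrt(3) ≈ 4.2472e+6 + 3568.0*I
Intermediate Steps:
E = -1/2 + 2*I*sqrt(3) (E = -1/2 + sqrt(-31 + 19) = -1/2 + sqrt(-12) = -1/2 + 2*I*sqrt(3) ≈ -0.5 + 3.4641*I)
O(S, M) = -1/2 + S + 2*I*sqrt(3) (O(S, M) = S + (-1/2 + 2*I*sqrt(3)) = -1/2 + S + 2*I*sqrt(3))
(4333 - 3303)*(O(13, 52) + 4111) = (4333 - 3303)*((-1/2 + 13 + 2*I*sqrt(3)) + 4111) = 1030*((25/2 + 2*I*sqrt(3)) + 4111) = 1030*(8247/2 + 2*I*sqrt(3)) = 4247205 + 2060*I*sqrt(3)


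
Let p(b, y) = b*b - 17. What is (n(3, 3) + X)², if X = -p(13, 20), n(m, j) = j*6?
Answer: 17956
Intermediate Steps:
n(m, j) = 6*j
p(b, y) = -17 + b² (p(b, y) = b² - 17 = -17 + b²)
X = -152 (X = -(-17 + 13²) = -(-17 + 169) = -1*152 = -152)
(n(3, 3) + X)² = (6*3 - 152)² = (18 - 152)² = (-134)² = 17956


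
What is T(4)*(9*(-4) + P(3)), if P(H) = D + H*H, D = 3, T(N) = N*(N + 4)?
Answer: -768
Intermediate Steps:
T(N) = N*(4 + N)
P(H) = 3 + H² (P(H) = 3 + H*H = 3 + H²)
T(4)*(9*(-4) + P(3)) = (4*(4 + 4))*(9*(-4) + (3 + 3²)) = (4*8)*(-36 + (3 + 9)) = 32*(-36 + 12) = 32*(-24) = -768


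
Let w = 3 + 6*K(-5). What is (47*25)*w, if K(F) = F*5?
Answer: -172725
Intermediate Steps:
K(F) = 5*F
w = -147 (w = 3 + 6*(5*(-5)) = 3 + 6*(-25) = 3 - 150 = -147)
(47*25)*w = (47*25)*(-147) = 1175*(-147) = -172725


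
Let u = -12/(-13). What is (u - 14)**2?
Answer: 28900/169 ≈ 171.01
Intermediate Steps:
u = 12/13 (u = -12*(-1/13) = 12/13 ≈ 0.92308)
(u - 14)**2 = (12/13 - 14)**2 = (-170/13)**2 = 28900/169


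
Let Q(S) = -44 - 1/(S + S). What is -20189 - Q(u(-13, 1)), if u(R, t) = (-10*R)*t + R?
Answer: -4713929/234 ≈ -20145.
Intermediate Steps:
u(R, t) = R - 10*R*t (u(R, t) = -10*R*t + R = R - 10*R*t)
Q(S) = -44 - 1/(2*S)
-20189 - Q(u(-13, 1)) = -20189 - (-44 - (-1/(13*(1 - 10*1)))/2) = -20189 - (-44 - (-1/(13*(1 - 10)))/2) = -20189 - (-44 - 1/(2*((-13*(-9))))) = -20189 - (-44 - ½/117) = -20189 - (-44 - ½*1/117) = -20189 - (-44 - 1/234) = -20189 - 1*(-10297/234) = -20189 + 10297/234 = -4713929/234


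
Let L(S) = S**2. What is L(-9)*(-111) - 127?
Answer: -9118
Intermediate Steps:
L(-9)*(-111) - 127 = (-9)**2*(-111) - 127 = 81*(-111) - 127 = -8991 - 127 = -9118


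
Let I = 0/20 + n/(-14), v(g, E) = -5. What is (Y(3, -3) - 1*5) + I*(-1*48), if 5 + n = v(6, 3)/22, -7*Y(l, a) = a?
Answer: -1732/77 ≈ -22.493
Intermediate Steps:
Y(l, a) = -a/7
n = -115/22 (n = -5 - 5/22 = -115/22 ≈ -5.2273)
I = 115/308 (I = 0/20 - 115/22/(-14) = 0*(1/20) - 115/22*(-1/14) = 0 + 115/308 = 115/308 ≈ 0.37338)
(Y(3, -3) - 1*5) + I*(-1*48) = (-1/7*(-3) - 1*5) + 115*(-1*48)/308 = (3/7 - 5) + (115/308)*(-48) = -32/7 - 1380/77 = -1732/77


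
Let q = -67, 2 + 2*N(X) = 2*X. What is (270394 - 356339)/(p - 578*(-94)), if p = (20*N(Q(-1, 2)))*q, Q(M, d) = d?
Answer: -85945/52992 ≈ -1.6218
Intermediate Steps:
N(X) = -1 + X (N(X) = -1 + (2*X)/2 = -1 + X)
p = -1340 (p = (20*(-1 + 2))*(-67) = (20*1)*(-67) = 20*(-67) = -1340)
(270394 - 356339)/(p - 578*(-94)) = (270394 - 356339)/(-1340 - 578*(-94)) = -85945/(-1340 + 54332) = -85945/52992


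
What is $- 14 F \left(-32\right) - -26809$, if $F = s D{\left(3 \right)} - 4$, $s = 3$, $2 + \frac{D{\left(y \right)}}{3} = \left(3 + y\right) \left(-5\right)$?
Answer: $-104007$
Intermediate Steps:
$D{\left(y \right)} = -51 - 15 y$ ($D{\left(y \right)} = -6 + 3 \left(3 + y\right) \left(-5\right) = -6 + 3 \left(-15 - 5 y\right) = -6 - \left(45 + 15 y\right) = -51 - 15 y$)
$F = -292$ ($F = 3 \left(-51 - 45\right) - 4 = 3 \left(-96\right) - 4 = -288 - 4 = -292$)
$- 14 F \left(-32\right) - -26809 = \left(-14\right) \left(-292\right) \left(-32\right) - -26809 = 4088 \left(-32\right) + 26809 = -130816 + 26809 = -104007$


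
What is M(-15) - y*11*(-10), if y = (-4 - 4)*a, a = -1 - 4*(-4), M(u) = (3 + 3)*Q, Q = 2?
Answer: -13188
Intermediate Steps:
M(u) = 12 (M(u) = (3 + 3)*2 = 6*2 = 12)
a = 15 (a = -1 + 16 = 15)
y = -120 (y = (-4 - 4)*15 = -8*15 = -120)
M(-15) - y*11*(-10) = 12 - (-120*11)*(-10) = 12 - (-1320)*(-10) = 12 - 1*13200 = 12 - 13200 = -13188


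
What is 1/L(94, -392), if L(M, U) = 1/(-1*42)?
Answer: -42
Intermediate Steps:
L(M, U) = -1/42 (L(M, U) = 1/(-42) = -1/42)
1/L(94, -392) = 1/(-1/42) = -42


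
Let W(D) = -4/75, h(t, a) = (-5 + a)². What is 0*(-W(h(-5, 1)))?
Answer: 0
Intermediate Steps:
W(D) = -4/75 (W(D) = -4*1/75 = -4/75)
0*(-W(h(-5, 1))) = 0*(-1*(-4/75)) = 0*(4/75) = 0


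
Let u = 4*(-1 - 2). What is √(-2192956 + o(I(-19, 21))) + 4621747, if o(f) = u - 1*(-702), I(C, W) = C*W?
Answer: 4621747 + I*√2192266 ≈ 4.6217e+6 + 1480.6*I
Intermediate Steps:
u = -12 (u = 4*(-3) = -12)
o(f) = 690 (o(f) = -12 - 1*(-702) = -12 + 702 = 690)
√(-2192956 + o(I(-19, 21))) + 4621747 = √(-2192956 + 690) + 4621747 = √(-2192266) + 4621747 = I*√2192266 + 4621747 = 4621747 + I*√2192266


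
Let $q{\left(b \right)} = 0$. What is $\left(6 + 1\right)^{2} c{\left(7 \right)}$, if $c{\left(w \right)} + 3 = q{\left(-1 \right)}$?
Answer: $-147$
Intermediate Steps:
$c{\left(w \right)} = -3$ ($c{\left(w \right)} = -3 + 0 = -3$)
$\left(6 + 1\right)^{2} c{\left(7 \right)} = \left(6 + 1\right)^{2} \left(-3\right) = 7^{2} \left(-3\right) = 49 \left(-3\right) = -147$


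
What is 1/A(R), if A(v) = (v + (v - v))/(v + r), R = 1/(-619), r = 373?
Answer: -230886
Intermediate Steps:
R = -1/619 ≈ -0.0016155
A(v) = v/(373 + v) (A(v) = (v + (v - v))/(v + 373) = (v + 0)/(373 + v) = v/(373 + v))
1/A(R) = 1/(-1/(619*(373 - 1/619))) = 1/(-1/(619*230886/619)) = 1/(-1/619*619/230886) = 1/(-1/230886) = -230886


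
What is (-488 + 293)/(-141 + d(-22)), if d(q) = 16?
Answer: 39/25 ≈ 1.5600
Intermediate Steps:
(-488 + 293)/(-141 + d(-22)) = (-488 + 293)/(-141 + 16) = -195/(-125) = -195*(-1/125) = 39/25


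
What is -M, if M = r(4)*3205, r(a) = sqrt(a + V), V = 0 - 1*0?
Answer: -6410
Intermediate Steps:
V = 0 (V = 0 + 0 = 0)
r(a) = sqrt(a) (r(a) = sqrt(a + 0) = sqrt(a))
M = 6410 (M = sqrt(4)*3205 = 2*3205 = 6410)
-M = -1*6410 = -6410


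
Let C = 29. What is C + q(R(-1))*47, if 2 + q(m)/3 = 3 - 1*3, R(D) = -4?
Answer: -253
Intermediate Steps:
q(m) = -6 (q(m) = -6 + 3*(3 - 1*3) = -6 + 3*(3 - 3) = -6 + 3*0 = -6 + 0 = -6)
C + q(R(-1))*47 = 29 - 6*47 = 29 - 282 = -253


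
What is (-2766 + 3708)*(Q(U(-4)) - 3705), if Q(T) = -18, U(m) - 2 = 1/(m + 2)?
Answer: -3507066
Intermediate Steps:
U(m) = 2 + 1/(2 + m) (U(m) = 2 + 1/(m + 2) = 2 + 1/(2 + m))
(-2766 + 3708)*(Q(U(-4)) - 3705) = (-2766 + 3708)*(-18 - 3705) = 942*(-3723) = -3507066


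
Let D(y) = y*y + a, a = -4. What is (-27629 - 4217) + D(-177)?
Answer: -521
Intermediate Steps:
D(y) = -4 + y**2 (D(y) = y*y - 4 = y**2 - 4 = -4 + y**2)
(-27629 - 4217) + D(-177) = (-27629 - 4217) + (-4 + (-177)**2) = -31846 + (-4 + 31329) = -31846 + 31325 = -521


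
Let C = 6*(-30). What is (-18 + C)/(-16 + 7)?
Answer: 22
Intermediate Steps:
C = -180
(-18 + C)/(-16 + 7) = (-18 - 180)/(-16 + 7) = -198/(-9) = -1/9*(-198) = 22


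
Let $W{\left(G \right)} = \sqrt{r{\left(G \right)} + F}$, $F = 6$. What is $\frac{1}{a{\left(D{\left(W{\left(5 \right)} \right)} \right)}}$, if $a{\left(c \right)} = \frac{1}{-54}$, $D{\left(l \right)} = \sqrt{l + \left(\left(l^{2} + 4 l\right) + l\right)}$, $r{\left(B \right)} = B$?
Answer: $-54$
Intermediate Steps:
$W{\left(G \right)} = \sqrt{6 + G}$ ($W{\left(G \right)} = \sqrt{G + 6} = \sqrt{6 + G}$)
$D{\left(l \right)} = \sqrt{l^{2} + 6 l}$ ($D{\left(l \right)} = \sqrt{l + \left(l^{2} + 5 l\right)} = \sqrt{l^{2} + 6 l}$)
$a{\left(c \right)} = - \frac{1}{54}$
$\frac{1}{a{\left(D{\left(W{\left(5 \right)} \right)} \right)}} = \frac{1}{- \frac{1}{54}} = -54$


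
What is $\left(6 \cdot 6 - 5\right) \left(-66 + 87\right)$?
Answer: $651$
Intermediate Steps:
$\left(6 \cdot 6 - 5\right) \left(-66 + 87\right) = \left(36 - 5\right) 21 = 31 \cdot 21 = 651$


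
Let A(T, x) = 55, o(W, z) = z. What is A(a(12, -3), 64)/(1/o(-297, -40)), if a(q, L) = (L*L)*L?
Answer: -2200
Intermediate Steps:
a(q, L) = L³ (a(q, L) = L²*L = L³)
A(a(12, -3), 64)/(1/o(-297, -40)) = 55/(1/(-40)) = 55/(-1/40) = 55*(-40) = -2200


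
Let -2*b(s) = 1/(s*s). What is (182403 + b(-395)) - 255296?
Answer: -22746260651/312050 ≈ -72893.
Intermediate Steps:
b(s) = -1/(2*s**2) (b(s) = -1/(2*s*s) = -1/(2*s**2))
(182403 + b(-395)) - 255296 = (182403 - 1/2/(-395)**2) - 255296 = (182403 - 1/2*1/156025) - 255296 = (182403 - 1/312050) - 255296 = 56918856149/312050 - 255296 = -22746260651/312050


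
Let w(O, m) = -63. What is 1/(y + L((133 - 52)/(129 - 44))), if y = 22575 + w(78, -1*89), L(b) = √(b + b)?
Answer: 318920/7179527013 - √170/4786351342 ≈ 4.4418e-5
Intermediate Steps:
L(b) = √2*√b (L(b) = √(2*b) = √2*√b)
y = 22512 (y = 22575 - 63 = 22512)
1/(y + L((133 - 52)/(129 - 44))) = 1/(22512 + √2*√((133 - 52)/(129 - 44))) = 1/(22512 + √2*√(81/85)) = 1/(22512 + √2*(9*√85/85)) = 1/(22512 + 9*√170/85)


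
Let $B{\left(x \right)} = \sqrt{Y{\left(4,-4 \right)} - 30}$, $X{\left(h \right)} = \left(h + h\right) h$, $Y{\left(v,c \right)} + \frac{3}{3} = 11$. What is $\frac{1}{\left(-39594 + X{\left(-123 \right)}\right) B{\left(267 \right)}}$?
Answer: $\frac{i \sqrt{5}}{93360} \approx 2.3951 \cdot 10^{-5} i$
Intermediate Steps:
$Y{\left(v,c \right)} = 10$ ($Y{\left(v,c \right)} = -1 + 11 = 10$)
$X{\left(h \right)} = 2 h^{2}$ ($X{\left(h \right)} = 2 h h = 2 h^{2}$)
$B{\left(x \right)} = 2 i \sqrt{5}$ ($B{\left(x \right)} = \sqrt{10 - 30} = \sqrt{-20} = 2 i \sqrt{5}$)
$\frac{1}{\left(-39594 + X{\left(-123 \right)}\right) B{\left(267 \right)}} = \frac{1}{\left(-39594 + 2 \left(-123\right)^{2}\right) 2 i \sqrt{5}} = \frac{\left(- \frac{1}{10}\right) i \sqrt{5}}{-39594 + 2 \cdot 15129} = \frac{\left(- \frac{1}{10}\right) i \sqrt{5}}{-39594 + 30258} = \frac{\left(- \frac{1}{10}\right) i \sqrt{5}}{-9336} = - \frac{\left(- \frac{1}{10}\right) i \sqrt{5}}{9336} = \frac{i \sqrt{5}}{93360}$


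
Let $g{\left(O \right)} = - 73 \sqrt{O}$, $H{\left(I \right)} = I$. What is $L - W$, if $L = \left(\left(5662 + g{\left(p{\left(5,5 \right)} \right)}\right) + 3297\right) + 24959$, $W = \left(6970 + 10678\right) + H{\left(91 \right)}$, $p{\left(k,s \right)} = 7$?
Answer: $16179 - 73 \sqrt{7} \approx 15986.0$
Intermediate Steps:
$W = 17739$ ($W = \left(6970 + 10678\right) + 91 = 17648 + 91 = 17739$)
$L = 33918 - 73 \sqrt{7}$ ($L = \left(\left(5662 - 73 \sqrt{7}\right) + 3297\right) + 24959 = \left(8959 - 73 \sqrt{7}\right) + 24959 = 33918 - 73 \sqrt{7} \approx 33725.0$)
$L - W = \left(33918 - 73 \sqrt{7}\right) - 17739 = 16179 - 73 \sqrt{7}$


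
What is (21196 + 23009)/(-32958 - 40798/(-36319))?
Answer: -1605481395/1196960804 ≈ -1.3413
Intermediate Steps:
(21196 + 23009)/(-32958 - 40798/(-36319)) = 44205/(-32958 - 40798*(-1/36319)) = 44205/(-32958 + 40798/36319) = 44205/(-1196960804/36319) = 44205*(-36319/1196960804) = -1605481395/1196960804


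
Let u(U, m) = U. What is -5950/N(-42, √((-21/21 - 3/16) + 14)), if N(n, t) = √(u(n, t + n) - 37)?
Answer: 5950*I*√79/79 ≈ 669.43*I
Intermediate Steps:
N(n, t) = √(-37 + n) (N(n, t) = √(n - 37) = √(-37 + n))
-5950/N(-42, √((-21/21 - 3/16) + 14)) = -5950/√(-37 - 42) = -5950*(-I*√79/79) = -(-5950)*I*√79/79 = 5950*I*√79/79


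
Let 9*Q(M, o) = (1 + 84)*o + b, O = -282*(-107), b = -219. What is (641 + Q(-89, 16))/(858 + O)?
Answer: 3455/139644 ≈ 0.024741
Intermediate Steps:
O = 30174
Q(M, o) = -73/3 + 85*o/9 (Q(M, o) = ((1 + 84)*o - 219)/9 = (85*o - 219)/9 = (-219 + 85*o)/9 = -73/3 + 85*o/9)
(641 + Q(-89, 16))/(858 + O) = (641 + (-73/3 + (85/9)*16))/(858 + 30174) = (641 + (-73/3 + 1360/9))/31032 = (641 + 1141/9)*(1/31032) = (6910/9)*(1/31032) = 3455/139644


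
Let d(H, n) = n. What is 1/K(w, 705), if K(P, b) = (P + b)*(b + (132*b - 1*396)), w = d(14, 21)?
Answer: 1/67785894 ≈ 1.4752e-8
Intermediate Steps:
w = 21
K(P, b) = (-396 + 133*b)*(P + b) (K(P, b) = (P + b)*(b + (132*b - 396)) = (P + b)*(b + (-396 + 132*b)) = (P + b)*(-396 + 133*b) = (-396 + 133*b)*(P + b))
1/K(w, 705) = 1/(-396*21 - 396*705 + 133*705² + 133*21*705) = 1/(-8316 - 279180 + 133*497025 + 1969065) = 1/(-8316 - 279180 + 66104325 + 1969065) = 1/67785894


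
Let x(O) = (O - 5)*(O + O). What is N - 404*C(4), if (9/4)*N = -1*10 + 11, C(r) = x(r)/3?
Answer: 9700/9 ≈ 1077.8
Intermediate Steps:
x(O) = 2*O*(-5 + O) (x(O) = (-5 + O)*(2*O) = 2*O*(-5 + O))
C(r) = 2*r*(-5 + r)/3 (C(r) = (2*r*(-5 + r))/3 = (2*r*(-5 + r))*(⅓) = 2*r*(-5 + r)/3)
N = 4/9 (N = 4*(-1*10 + 11)/9 = 4*(-10 + 11)/9 = (4/9)*1 = 4/9 ≈ 0.44444)
N - 404*C(4) = 4/9 - 808*4*(-5 + 4)/3 = 4/9 - 808*4*(-1)/3 = 4/9 - 404*(-8/3) = 4/9 + 3232/3 = 9700/9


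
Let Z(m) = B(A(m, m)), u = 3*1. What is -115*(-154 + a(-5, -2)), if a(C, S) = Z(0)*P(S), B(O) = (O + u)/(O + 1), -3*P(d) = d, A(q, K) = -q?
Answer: 17480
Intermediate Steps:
u = 3
P(d) = -d/3
B(O) = (3 + O)/(1 + O) (B(O) = (O + 3)/(O + 1) = (3 + O)/(1 + O))
Z(m) = (3 - m)/(1 - m)
a(C, S) = -S (a(C, S) = ((-3 + 0)/(-1 + 0))*(-S/3) = (-3/(-1))*(-S/3) = (-1*(-3))*(-S/3) = 3*(-S/3) = -S)
-115*(-154 + a(-5, -2)) = -115*(-154 - 1*(-2)) = -115*(-154 + 2) = -115*(-152) = 17480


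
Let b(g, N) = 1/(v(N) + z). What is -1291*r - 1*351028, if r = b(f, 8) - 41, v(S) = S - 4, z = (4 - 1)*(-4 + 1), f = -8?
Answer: -1489194/5 ≈ -2.9784e+5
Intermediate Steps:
z = -9 (z = 3*(-3) = -9)
v(S) = -4 + S
b(g, N) = 1/(-13 + N) (b(g, N) = 1/((-4 + N) - 9) = 1/(-13 + N))
r = -206/5 (r = 1/(-13 + 8) - 41 = 1/(-5) - 41 = -1/5 - 41 = -206/5 ≈ -41.200)
-1291*r - 1*351028 = -1291*(-206/5) - 1*351028 = 265946/5 - 351028 = -1489194/5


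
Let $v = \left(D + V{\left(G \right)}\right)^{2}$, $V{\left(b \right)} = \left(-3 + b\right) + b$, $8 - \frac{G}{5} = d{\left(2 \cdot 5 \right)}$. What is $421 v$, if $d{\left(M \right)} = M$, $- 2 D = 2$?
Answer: $242496$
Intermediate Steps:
$D = -1$ ($D = \left(- \frac{1}{2}\right) 2 = -1$)
$G = -10$ ($G = 40 - 5 \cdot 2 \cdot 5 = 40 - 50 = -10$)
$V{\left(b \right)} = -3 + 2 b$
$v = 576$ ($v = \left(-1 + \left(-3 + 2 \left(-10\right)\right)\right)^{2} = \left(-1 - 23\right)^{2} = \left(-24\right)^{2} = 576$)
$421 v = 421 \cdot 576 = 242496$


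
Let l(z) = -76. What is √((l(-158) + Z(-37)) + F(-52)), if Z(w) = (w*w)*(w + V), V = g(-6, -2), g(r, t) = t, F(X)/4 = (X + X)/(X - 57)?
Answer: I*√635196083/109 ≈ 231.22*I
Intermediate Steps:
F(X) = 8*X/(-57 + X) (F(X) = 4*((X + X)/(X - 57)) = 4*((2*X)/(-57 + X)) = 4*(2*X/(-57 + X)) = 8*X/(-57 + X))
V = -2
Z(w) = w²*(-2 + w) (Z(w) = (w*w)*(w - 2) = w²*(-2 + w))
√((l(-158) + Z(-37)) + F(-52)) = √((-76 + (-37)²*(-2 - 37)) + 8*(-52)/(-57 - 52)) = √((-76 + 1369*(-39)) + 8*(-52)/(-109)) = √((-76 - 53391) + 8*(-52)*(-1/109)) = √(-53467 + 416/109) = √(-5827487/109) = I*√635196083/109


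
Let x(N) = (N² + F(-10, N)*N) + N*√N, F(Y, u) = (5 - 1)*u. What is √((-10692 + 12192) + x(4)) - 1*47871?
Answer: -47871 + 2*√397 ≈ -47831.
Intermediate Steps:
F(Y, u) = 4*u
x(N) = N^(3/2) + 5*N² (x(N) = (N² + (4*N)*N) + N*√N = (N² + 4*N²) + N^(3/2) = 5*N² + N^(3/2) = N^(3/2) + 5*N²)
√((-10692 + 12192) + x(4)) - 1*47871 = √((-10692 + 12192) + (4^(3/2) + 5*4²)) - 1*47871 = √(1500 + (8 + 5*16)) - 47871 = √(1500 + (8 + 80)) - 47871 = √(1500 + 88) - 47871 = √1588 - 47871 = 2*√397 - 47871 = -47871 + 2*√397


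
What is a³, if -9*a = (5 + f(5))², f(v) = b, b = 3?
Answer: -262144/729 ≈ -359.59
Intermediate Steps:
f(v) = 3
a = -64/9 (a = -(5 + 3)²/9 = -⅑*8² = -⅑*64 = -64/9 ≈ -7.1111)
a³ = (-64/9)³ = -262144/729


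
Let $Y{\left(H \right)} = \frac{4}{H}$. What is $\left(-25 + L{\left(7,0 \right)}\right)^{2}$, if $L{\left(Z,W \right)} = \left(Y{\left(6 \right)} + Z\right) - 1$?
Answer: $\frac{3025}{9} \approx 336.11$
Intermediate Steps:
$L{\left(Z,W \right)} = - \frac{1}{3} + Z$ ($L{\left(Z,W \right)} = \left(\frac{4}{6} + Z\right) - 1 = \left(4 \cdot \frac{1}{6} + Z\right) - 1 = \left(\frac{2}{3} + Z\right) - 1 = - \frac{1}{3} + Z$)
$\left(-25 + L{\left(7,0 \right)}\right)^{2} = \left(-25 + \left(- \frac{1}{3} + 7\right)\right)^{2} = \left(-25 + \frac{20}{3}\right)^{2} = \left(- \frac{55}{3}\right)^{2} = \frac{3025}{9}$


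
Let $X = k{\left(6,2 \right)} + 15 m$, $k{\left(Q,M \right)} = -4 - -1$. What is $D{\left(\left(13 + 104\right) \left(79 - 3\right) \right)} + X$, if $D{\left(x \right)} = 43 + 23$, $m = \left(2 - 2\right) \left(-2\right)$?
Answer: $63$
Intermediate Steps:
$k{\left(Q,M \right)} = -3$ ($k{\left(Q,M \right)} = -4 + 1 = -3$)
$m = 0$ ($m = 0 \left(-2\right) = 0$)
$D{\left(x \right)} = 66$
$X = -3$ ($X = -3 + 15 \cdot 0 = -3 + 0 = -3$)
$D{\left(\left(13 + 104\right) \left(79 - 3\right) \right)} + X = 66 - 3 = 63$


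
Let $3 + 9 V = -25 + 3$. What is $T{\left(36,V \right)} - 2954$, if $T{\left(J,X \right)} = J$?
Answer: $-2918$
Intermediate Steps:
$V = - \frac{25}{9}$ ($V = - \frac{1}{3} + \frac{-25 + 3}{9} = - \frac{1}{3} + \frac{1}{9} \left(-22\right) = - \frac{1}{3} - \frac{22}{9} = - \frac{25}{9} \approx -2.7778$)
$T{\left(36,V \right)} - 2954 = 36 - 2954 = -2918$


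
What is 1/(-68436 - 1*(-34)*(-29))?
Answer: -1/69422 ≈ -1.4405e-5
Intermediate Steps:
1/(-68436 - 1*(-34)*(-29)) = 1/(-68436 + 34*(-29)) = 1/(-68436 - 986) = 1/(-69422) = -1/69422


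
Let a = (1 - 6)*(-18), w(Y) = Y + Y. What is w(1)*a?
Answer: 180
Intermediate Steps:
w(Y) = 2*Y
a = 90 (a = -5*(-18) = 90)
w(1)*a = (2*1)*90 = 2*90 = 180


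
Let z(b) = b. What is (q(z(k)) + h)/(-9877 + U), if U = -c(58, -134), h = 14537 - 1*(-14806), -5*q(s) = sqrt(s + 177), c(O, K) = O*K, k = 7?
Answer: -29343/2105 + 2*sqrt(46)/10525 ≈ -13.938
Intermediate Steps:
c(O, K) = K*O
q(s) = -sqrt(177 + s)/5 (q(s) = -sqrt(s + 177)/5 = -sqrt(177 + s)/5)
h = 29343 (h = 14537 + 14806 = 29343)
U = 7772 (U = -(-134)*58 = -1*(-7772) = 7772)
(q(z(k)) + h)/(-9877 + U) = (-sqrt(177 + 7)/5 + 29343)/(-9877 + 7772) = (-2*sqrt(46)/5 + 29343)/(-2105) = (-2*sqrt(46)/5 + 29343)*(-1/2105) = (29343 - 2*sqrt(46)/5)*(-1/2105) = -29343/2105 + 2*sqrt(46)/10525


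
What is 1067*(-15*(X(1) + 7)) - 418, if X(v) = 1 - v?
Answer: -112453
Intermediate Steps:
1067*(-15*(X(1) + 7)) - 418 = 1067*(-15*((1 - 1*1) + 7)) - 418 = 1067*(-15*((1 - 1) + 7)) - 418 = 1067*(-15*(0 + 7)) - 418 = 1067*(-15*7) - 418 = 1067*(-105) - 418 = -112035 - 418 = -112453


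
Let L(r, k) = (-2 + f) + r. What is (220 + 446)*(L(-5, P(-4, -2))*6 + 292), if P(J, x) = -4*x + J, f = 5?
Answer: 186480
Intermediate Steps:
P(J, x) = J - 4*x
L(r, k) = 3 + r (L(r, k) = (-2 + 5) + r = 3 + r)
(220 + 446)*(L(-5, P(-4, -2))*6 + 292) = (220 + 446)*((3 - 5)*6 + 292) = 666*(-2*6 + 292) = 666*(-12 + 292) = 666*280 = 186480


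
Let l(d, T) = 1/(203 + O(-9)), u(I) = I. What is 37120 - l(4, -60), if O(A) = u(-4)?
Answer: 7386879/199 ≈ 37120.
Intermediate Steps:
O(A) = -4
l(d, T) = 1/199 (l(d, T) = 1/(203 - 4) = 1/199)
37120 - l(4, -60) = 37120 - 1*1/199 = 37120 - 1/199 = 7386879/199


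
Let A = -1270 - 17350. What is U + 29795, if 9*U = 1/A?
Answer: 4993046099/167580 ≈ 29795.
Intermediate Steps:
A = -18620
U = -1/167580 (U = (⅑)/(-18620) = (⅑)*(-1/18620) = -1/167580 ≈ -5.9673e-6)
U + 29795 = -1/167580 + 29795 = 4993046099/167580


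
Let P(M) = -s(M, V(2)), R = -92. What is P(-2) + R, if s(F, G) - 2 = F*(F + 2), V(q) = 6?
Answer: -94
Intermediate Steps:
s(F, G) = 2 + F*(2 + F) (s(F, G) = 2 + F*(F + 2) = 2 + F*(2 + F))
P(M) = -2 - M² - 2*M (P(M) = -(2 + M² + 2*M) = -2 - M² - 2*M)
P(-2) + R = (-2 - 1*(-2)² - 2*(-2)) - 92 = (-2 - 1*4 + 4) - 92 = (-2 - 4 + 4) - 92 = -2 - 92 = -94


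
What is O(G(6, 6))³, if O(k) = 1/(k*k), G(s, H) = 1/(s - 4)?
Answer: 64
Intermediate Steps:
G(s, H) = 1/(-4 + s)
O(k) = k⁻² (O(k) = 1/(k²) = k⁻²)
O(G(6, 6))³ = ((1/(-4 + 6))⁻²)³ = ((1/2)⁻²)³ = ((½)⁻²)³ = 4³ = 64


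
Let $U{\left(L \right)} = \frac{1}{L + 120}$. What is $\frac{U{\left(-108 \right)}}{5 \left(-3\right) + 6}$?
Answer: $- \frac{1}{108} \approx -0.0092593$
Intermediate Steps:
$U{\left(L \right)} = \frac{1}{120 + L}$
$\frac{U{\left(-108 \right)}}{5 \left(-3\right) + 6} = \frac{1}{\left(120 - 108\right) \left(5 \left(-3\right) + 6\right)} = \frac{1}{12 \left(-15 + 6\right)} = \frac{1}{12 \left(-9\right)} = \frac{1}{12} \left(- \frac{1}{9}\right) = - \frac{1}{108}$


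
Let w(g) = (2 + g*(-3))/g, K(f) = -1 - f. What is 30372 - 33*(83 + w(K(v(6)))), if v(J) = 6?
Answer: 194190/7 ≈ 27741.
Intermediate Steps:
w(g) = (2 - 3*g)/g
30372 - 33*(83 + w(K(v(6)))) = 30372 - 33*(83 + (-3 + 2/(-1 - 1*6))) = 30372 - 33*(83 + (-3 + 2/(-1 - 6))) = 30372 - 33*(83 + (-3 + 2/(-7))) = 30372 - 33*(83 + (-3 + 2*(-1/7))) = 30372 - 33*(83 + (-3 - 2/7)) = 30372 - 33*(83 - 23/7) = 30372 - 33*558/7 = 30372 - 18414/7 = 194190/7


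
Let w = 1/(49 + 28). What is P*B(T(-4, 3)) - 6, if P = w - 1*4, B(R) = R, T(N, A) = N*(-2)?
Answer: -2918/77 ≈ -37.896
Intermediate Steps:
T(N, A) = -2*N
w = 1/77 ≈ 0.012987
P = -307/77 (P = 1/77 - 1*4 = 1/77 - 4 = -307/77 ≈ -3.9870)
P*B(T(-4, 3)) - 6 = -(-614)*(-4)/77 - 6 = -307/77*8 - 6 = -2456/77 - 6 = -2918/77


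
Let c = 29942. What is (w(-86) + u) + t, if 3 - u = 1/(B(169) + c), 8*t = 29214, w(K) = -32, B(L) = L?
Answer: 436338497/120444 ≈ 3622.8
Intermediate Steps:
t = 14607/4 (t = (1/8)*29214 = 14607/4 ≈ 3651.8)
u = 90332/30111 (u = 3 - 1/(169 + 29942) = 3 - 1/30111 = 90332/30111 ≈ 3.0000)
(w(-86) + u) + t = (-32 + 90332/30111) + 14607/4 = -873220/30111 + 14607/4 = 436338497/120444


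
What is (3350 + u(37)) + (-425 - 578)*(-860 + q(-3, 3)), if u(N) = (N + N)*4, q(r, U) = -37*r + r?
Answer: 757902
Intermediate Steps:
q(r, U) = -36*r
u(N) = 8*N (u(N) = (2*N)*4 = 8*N)
(3350 + u(37)) + (-425 - 578)*(-860 + q(-3, 3)) = (3350 + 8*37) + (-425 - 578)*(-860 - 36*(-3)) = (3350 + 296) - 1003*(-860 + 108) = 3646 - 1003*(-752) = 3646 + 754256 = 757902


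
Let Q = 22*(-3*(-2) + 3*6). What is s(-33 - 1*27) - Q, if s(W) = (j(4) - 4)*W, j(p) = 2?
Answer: -408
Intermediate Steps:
Q = 528 (Q = 22*(6 + 18) = 22*24 = 528)
s(W) = -2*W (s(W) = (2 - 4)*W = -2*W)
s(-33 - 1*27) - Q = -2*(-33 - 1*27) - 1*528 = -2*(-33 - 27) - 528 = -2*(-60) - 528 = 120 - 528 = -408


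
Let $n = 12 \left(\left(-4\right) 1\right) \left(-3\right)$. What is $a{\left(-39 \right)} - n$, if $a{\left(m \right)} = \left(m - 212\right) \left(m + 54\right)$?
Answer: $-3909$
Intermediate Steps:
$a{\left(m \right)} = \left(-212 + m\right) \left(54 + m\right)$
$n = 144$ ($n = 12 \left(-4\right) \left(-3\right) = \left(-48\right) \left(-3\right) = 144$)
$a{\left(-39 \right)} - n = \left(-11448 + \left(-39\right)^{2} - -6162\right) - 144 = \left(-11448 + 1521 + 6162\right) - 144 = -3765 - 144 = -3909$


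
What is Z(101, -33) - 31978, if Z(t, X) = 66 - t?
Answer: -32013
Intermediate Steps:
Z(101, -33) - 31978 = (66 - 1*101) - 31978 = (66 - 101) - 31978 = -35 - 31978 = -32013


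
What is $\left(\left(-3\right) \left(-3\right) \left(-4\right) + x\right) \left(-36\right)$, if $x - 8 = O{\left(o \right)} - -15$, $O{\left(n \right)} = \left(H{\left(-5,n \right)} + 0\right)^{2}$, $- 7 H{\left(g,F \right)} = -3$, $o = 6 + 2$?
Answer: $\frac{22608}{49} \approx 461.39$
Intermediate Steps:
$o = 8$
$H{\left(g,F \right)} = \frac{3}{7}$ ($H{\left(g,F \right)} = \left(- \frac{1}{7}\right) \left(-3\right) = \frac{3}{7}$)
$O{\left(n \right)} = \frac{9}{49}$ ($O{\left(n \right)} = \left(\frac{3}{7} + 0\right)^{2} = \left(\frac{3}{7}\right)^{2} = \frac{9}{49}$)
$x = \frac{1136}{49}$ ($x = 8 + \left(\frac{9}{49} - -15\right) = 8 + \left(\frac{9}{49} + 15\right) = 8 + \frac{744}{49} = \frac{1136}{49} \approx 23.184$)
$\left(\left(-3\right) \left(-3\right) \left(-4\right) + x\right) \left(-36\right) = \left(\left(-3\right) \left(-3\right) \left(-4\right) + \frac{1136}{49}\right) \left(-36\right) = \left(9 \left(-4\right) + \frac{1136}{49}\right) \left(-36\right) = \left(-36 + \frac{1136}{49}\right) \left(-36\right) = \left(- \frac{628}{49}\right) \left(-36\right) = \frac{22608}{49}$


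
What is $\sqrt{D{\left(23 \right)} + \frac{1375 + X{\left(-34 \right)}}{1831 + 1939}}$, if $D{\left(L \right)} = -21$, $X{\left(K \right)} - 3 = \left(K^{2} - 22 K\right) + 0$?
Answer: $\frac{6 i \sqrt{1986790}}{1885} \approx 4.4866 i$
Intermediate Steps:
$X{\left(K \right)} = 3 + K^{2} - 22 K$ ($X{\left(K \right)} = 3 + \left(\left(K^{2} - 22 K\right) + 0\right) = 3 + \left(K^{2} - 22 K\right) = 3 + K^{2} - 22 K$)
$\sqrt{D{\left(23 \right)} + \frac{1375 + X{\left(-34 \right)}}{1831 + 1939}} = \sqrt{-21 + \frac{1375 + \left(3 + \left(-34\right)^{2} - -748\right)}{1831 + 1939}} = \sqrt{-21 + \frac{1375 + \left(3 + 1156 + 748\right)}{3770}} = \sqrt{-21 + \left(1375 + 1907\right) \frac{1}{3770}} = \sqrt{-21 + 3282 \cdot \frac{1}{3770}} = \sqrt{-21 + \frac{1641}{1885}} = \sqrt{- \frac{37944}{1885}} = \frac{6 i \sqrt{1986790}}{1885}$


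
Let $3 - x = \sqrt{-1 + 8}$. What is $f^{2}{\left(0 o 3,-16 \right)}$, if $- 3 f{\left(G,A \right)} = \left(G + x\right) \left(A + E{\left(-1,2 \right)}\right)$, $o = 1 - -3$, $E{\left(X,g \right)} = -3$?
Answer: $\frac{5776}{9} - \frac{722 \sqrt{7}}{3} \approx 5.0336$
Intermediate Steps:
$o = 4$ ($o = 1 + 3 = 4$)
$x = 3 - \sqrt{7}$ ($x = 3 - \sqrt{-1 + 8} = 3 - \sqrt{7} \approx 0.35425$)
$f{\left(G,A \right)} = - \frac{\left(-3 + A\right) \left(3 + G - \sqrt{7}\right)}{3}$ ($f{\left(G,A \right)} = - \frac{\left(G + \left(3 - \sqrt{7}\right)\right) \left(A - 3\right)}{3} = - \frac{\left(3 + G - \sqrt{7}\right) \left(-3 + A\right)}{3} = - \frac{\left(-3 + A\right) \left(3 + G - \sqrt{7}\right)}{3}$)
$f^{2}{\left(0 o 3,-16 \right)} = \left(3 + 0 \cdot 4 \cdot 3 - -16 - \sqrt{7} - - \frac{16 \cdot 0 \cdot 4 \cdot 3}{3} + \frac{1}{3} \left(-16\right) \sqrt{7}\right)^{2} = \left(3 + 0 \cdot 3 + 16 - \sqrt{7} - - \frac{16 \cdot 0 \cdot 3}{3} - \frac{16 \sqrt{7}}{3}\right)^{2} = \left(3 + 0 + 16 - \sqrt{7} - \left(- \frac{16}{3}\right) 0 - \frac{16 \sqrt{7}}{3}\right)^{2} = \left(3 + 0 + 16 - \sqrt{7} + 0 - \frac{16 \sqrt{7}}{3}\right)^{2} = \left(19 - \frac{19 \sqrt{7}}{3}\right)^{2}$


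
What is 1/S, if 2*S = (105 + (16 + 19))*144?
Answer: 1/10080 ≈ 9.9206e-5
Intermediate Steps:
S = 10080 (S = ((105 + (16 + 19))*144)/2 = ((105 + 35)*144)/2 = (140*144)/2 = (½)*20160 = 10080)
1/S = 1/10080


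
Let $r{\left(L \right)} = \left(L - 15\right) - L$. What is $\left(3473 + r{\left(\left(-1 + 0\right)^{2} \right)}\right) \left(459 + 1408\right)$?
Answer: $6456086$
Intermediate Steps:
$r{\left(L \right)} = -15$ ($r{\left(L \right)} = \left(-15 + L\right) - L = -15$)
$\left(3473 + r{\left(\left(-1 + 0\right)^{2} \right)}\right) \left(459 + 1408\right) = \left(3473 - 15\right) \left(459 + 1408\right) = 3458 \cdot 1867 = 6456086$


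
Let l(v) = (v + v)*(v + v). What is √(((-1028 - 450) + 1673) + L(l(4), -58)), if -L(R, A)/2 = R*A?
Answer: √7619 ≈ 87.287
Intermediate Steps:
l(v) = 4*v² (l(v) = (2*v)*(2*v) = 4*v²)
L(R, A) = -2*A*R (L(R, A) = -2*R*A = -2*A*R)
√(((-1028 - 450) + 1673) + L(l(4), -58)) = √(((-1028 - 450) + 1673) - 2*(-58)*4*4²) = √((-1478 + 1673) - 2*(-58)*4*16) = √(195 - 2*(-58)*64) = √(195 + 7424) = √7619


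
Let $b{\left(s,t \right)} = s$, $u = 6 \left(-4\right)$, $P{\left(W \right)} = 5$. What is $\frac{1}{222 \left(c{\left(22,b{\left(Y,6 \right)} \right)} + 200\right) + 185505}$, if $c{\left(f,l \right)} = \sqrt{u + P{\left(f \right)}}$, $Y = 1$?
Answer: $\frac{25545}{5873027269} - \frac{74 i \sqrt{19}}{17619081807} \approx 4.3495 \cdot 10^{-6} - 1.8307 \cdot 10^{-8} i$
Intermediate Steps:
$u = -24$
$c{\left(f,l \right)} = i \sqrt{19}$ ($c{\left(f,l \right)} = \sqrt{-24 + 5} = \sqrt{-19} = i \sqrt{19}$)
$\frac{1}{222 \left(c{\left(22,b{\left(Y,6 \right)} \right)} + 200\right) + 185505} = \frac{1}{222 \left(i \sqrt{19} + 200\right) + 185505} = \frac{1}{222 \left(200 + i \sqrt{19}\right) + 185505} = \frac{1}{\left(44400 + 222 i \sqrt{19}\right) + 185505} = \frac{1}{229905 + 222 i \sqrt{19}}$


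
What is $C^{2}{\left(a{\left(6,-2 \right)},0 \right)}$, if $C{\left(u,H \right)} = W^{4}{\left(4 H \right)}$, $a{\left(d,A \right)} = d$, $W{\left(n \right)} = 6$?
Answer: $1679616$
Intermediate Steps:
$C{\left(u,H \right)} = 1296$ ($C{\left(u,H \right)} = 6^{4} = 1296$)
$C^{2}{\left(a{\left(6,-2 \right)},0 \right)} = 1296^{2} = 1679616$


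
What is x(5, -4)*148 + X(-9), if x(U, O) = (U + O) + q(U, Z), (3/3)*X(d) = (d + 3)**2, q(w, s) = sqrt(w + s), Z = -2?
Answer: 184 + 148*sqrt(3) ≈ 440.34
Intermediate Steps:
q(w, s) = sqrt(s + w)
X(d) = (3 + d)**2 (X(d) = (d + 3)**2 = (3 + d)**2)
x(U, O) = O + U + sqrt(-2 + U) (x(U, O) = (U + O) + sqrt(-2 + U) = (O + U) + sqrt(-2 + U) = O + U + sqrt(-2 + U))
x(5, -4)*148 + X(-9) = (-4 + 5 + sqrt(-2 + 5))*148 + (3 - 9)**2 = (-4 + 5 + sqrt(3))*148 + (-6)**2 = (1 + sqrt(3))*148 + 36 = (148 + 148*sqrt(3)) + 36 = 184 + 148*sqrt(3)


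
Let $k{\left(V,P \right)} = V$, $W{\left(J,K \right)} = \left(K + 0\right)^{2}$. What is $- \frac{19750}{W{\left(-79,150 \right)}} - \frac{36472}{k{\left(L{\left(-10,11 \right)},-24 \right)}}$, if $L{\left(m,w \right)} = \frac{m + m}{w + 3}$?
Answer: $\frac{2297657}{90} \approx 25530.0$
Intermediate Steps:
$W{\left(J,K \right)} = K^{2}$
$L{\left(m,w \right)} = \frac{2 m}{3 + w}$
$- \frac{19750}{W{\left(-79,150 \right)}} - \frac{36472}{k{\left(L{\left(-10,11 \right)},-24 \right)}} = - \frac{19750}{150^{2}} - \frac{36472}{2 \left(-10\right) \frac{1}{3 + 11}} = - \frac{19750}{22500} - \frac{36472}{2 \left(-10\right) \frac{1}{14}} = \left(-19750\right) \frac{1}{22500} - \frac{36472}{2 \left(-10\right) \frac{1}{14}} = - \frac{79}{90} - \frac{36472}{- \frac{10}{7}} = - \frac{79}{90} - - \frac{127652}{5} = - \frac{79}{90} + \frac{127652}{5} = \frac{2297657}{90}$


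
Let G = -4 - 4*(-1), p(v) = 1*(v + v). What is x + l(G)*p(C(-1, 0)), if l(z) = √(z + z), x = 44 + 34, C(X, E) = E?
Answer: 78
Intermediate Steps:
x = 78
p(v) = 2*v (p(v) = 1*(2*v) = 2*v)
G = 0 (G = -4 + 4 = 0)
l(z) = √2*√z (l(z) = √(2*z) = √2*√z)
x + l(G)*p(C(-1, 0)) = 78 + (√2*√0)*(2*0) = 78 + (√2*0)*0 = 78 + 0*0 = 78 + 0 = 78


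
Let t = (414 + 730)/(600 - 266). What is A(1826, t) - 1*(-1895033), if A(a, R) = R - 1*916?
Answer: 316318111/167 ≈ 1.8941e+6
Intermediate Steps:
t = 572/167 (t = 1144/334 = 1144*(1/334) = 572/167 ≈ 3.4251)
A(a, R) = -916 + R (A(a, R) = R - 916 = -916 + R)
A(1826, t) - 1*(-1895033) = (-916 + 572/167) - 1*(-1895033) = -152400/167 + 1895033 = 316318111/167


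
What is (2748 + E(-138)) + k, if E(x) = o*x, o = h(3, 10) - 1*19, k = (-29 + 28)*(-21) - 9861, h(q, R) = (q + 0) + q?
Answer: -5298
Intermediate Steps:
h(q, R) = 2*q (h(q, R) = q + q = 2*q)
k = -9840 (k = -1*(-21) - 9861 = 21 - 9861 = -9840)
o = -13 (o = 2*3 - 1*19 = 6 - 19 = -13)
E(x) = -13*x
(2748 + E(-138)) + k = (2748 - 13*(-138)) - 9840 = (2748 + 1794) - 9840 = 4542 - 9840 = -5298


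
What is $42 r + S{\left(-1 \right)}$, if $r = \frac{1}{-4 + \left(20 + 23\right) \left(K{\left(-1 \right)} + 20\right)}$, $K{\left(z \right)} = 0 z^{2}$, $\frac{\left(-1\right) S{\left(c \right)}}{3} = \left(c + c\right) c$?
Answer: $- \frac{2547}{428} \approx -5.9509$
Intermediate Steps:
$S{\left(c \right)} = - 6 c^{2}$ ($S{\left(c \right)} = - 3 \left(c + c\right) c = - 3 \cdot 2 c c = - 3 \cdot 2 c^{2} = - 6 c^{2}$)
$K{\left(z \right)} = 0$
$r = \frac{1}{856}$ ($r = \frac{1}{-4 + \left(20 + 23\right) \left(0 + 20\right)} = \frac{1}{-4 + 43 \cdot 20} = \frac{1}{-4 + 860} = \frac{1}{856} \approx 0.0011682$)
$42 r + S{\left(-1 \right)} = 42 \cdot \frac{1}{856} - 6 \left(-1\right)^{2} = \frac{21}{428} - 6 = - \frac{2547}{428}$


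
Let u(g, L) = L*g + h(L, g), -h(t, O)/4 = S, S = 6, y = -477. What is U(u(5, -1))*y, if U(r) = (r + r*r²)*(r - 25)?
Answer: -628958844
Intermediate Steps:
h(t, O) = -24 (h(t, O) = -4*6 = -24)
u(g, L) = -24 + L*g (u(g, L) = L*g - 24 = -24 + L*g)
U(r) = (-25 + r)*(r + r³) (U(r) = (r + r³)*(-25 + r) = (-25 + r)*(r + r³))
U(u(5, -1))*y = ((-24 - 1*5)*(-25 + (-24 - 1*5) + (-24 - 1*5)³ - 25*(-24 - 1*5)²))*(-477) = ((-24 - 5)*(-25 + (-24 - 5) + (-24 - 5)³ - 25*(-24 - 5)²))*(-477) = -29*(-25 - 29 + (-29)³ - 25*(-29)²)*(-477) = -29*(-25 - 29 - 24389 - 25*841)*(-477) = -29*(-25 - 29 - 24389 - 21025)*(-477) = -29*(-45468)*(-477) = 1318572*(-477) = -628958844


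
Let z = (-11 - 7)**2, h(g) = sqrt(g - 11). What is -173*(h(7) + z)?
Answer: -56052 - 346*I ≈ -56052.0 - 346.0*I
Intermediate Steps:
h(g) = sqrt(-11 + g)
z = 324 (z = (-18)**2 = 324)
-173*(h(7) + z) = -173*(sqrt(-11 + 7) + 324) = -173*(sqrt(-4) + 324) = -173*(2*I + 324) = -173*(324 + 2*I) = -56052 - 346*I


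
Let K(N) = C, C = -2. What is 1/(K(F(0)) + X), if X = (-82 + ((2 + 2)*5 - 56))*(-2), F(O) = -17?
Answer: 1/234 ≈ 0.0042735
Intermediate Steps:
X = 236 (X = (-82 + (4*5 - 56))*(-2) = (-82 + (20 - 56))*(-2) = (-82 - 36)*(-2) = -118*(-2) = 236)
K(N) = -2
1/(K(F(0)) + X) = 1/(-2 + 236) = 1/234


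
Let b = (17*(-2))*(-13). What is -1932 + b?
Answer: -1490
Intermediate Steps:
b = 442 (b = -34*(-13) = 442)
-1932 + b = -1932 + 442 = -1490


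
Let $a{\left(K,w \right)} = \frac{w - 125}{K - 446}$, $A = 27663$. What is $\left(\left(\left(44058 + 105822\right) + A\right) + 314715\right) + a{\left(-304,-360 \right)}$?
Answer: $\frac{73838797}{150} \approx 4.9226 \cdot 10^{5}$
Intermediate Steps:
$a{\left(K,w \right)} = \frac{-125 + w}{-446 + K}$
$\left(\left(\left(44058 + 105822\right) + A\right) + 314715\right) + a{\left(-304,-360 \right)} = \left(\left(\left(44058 + 105822\right) + 27663\right) + 314715\right) + \frac{-125 - 360}{-446 - 304} = \left(\left(149880 + 27663\right) + 314715\right) + \frac{1}{-750} \left(-485\right) = \left(177543 + 314715\right) - - \frac{97}{150} = 492258 + \frac{97}{150} = \frac{73838797}{150}$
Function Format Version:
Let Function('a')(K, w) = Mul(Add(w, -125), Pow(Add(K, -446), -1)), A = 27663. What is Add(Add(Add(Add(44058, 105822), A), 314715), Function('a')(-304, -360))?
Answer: Rational(73838797, 150) ≈ 4.9226e+5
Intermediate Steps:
Function('a')(K, w) = Mul(Pow(Add(-446, K), -1), Add(-125, w)) (Function('a')(K, w) = Mul(Add(-125, w), Pow(Add(-446, K), -1)) = Mul(Pow(Add(-446, K), -1), Add(-125, w)))
Add(Add(Add(Add(44058, 105822), A), 314715), Function('a')(-304, -360)) = Add(Add(Add(Add(44058, 105822), 27663), 314715), Mul(Pow(Add(-446, -304), -1), Add(-125, -360))) = Add(Add(Add(149880, 27663), 314715), Mul(Pow(-750, -1), -485)) = Add(Add(177543, 314715), Mul(Rational(-1, 750), -485)) = Add(492258, Rational(97, 150)) = Rational(73838797, 150)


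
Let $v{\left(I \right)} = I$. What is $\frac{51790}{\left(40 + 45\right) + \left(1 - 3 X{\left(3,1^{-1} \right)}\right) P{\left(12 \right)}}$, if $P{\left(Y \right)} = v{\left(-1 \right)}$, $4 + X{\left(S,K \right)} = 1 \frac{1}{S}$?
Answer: $\frac{51790}{73} \approx 709.45$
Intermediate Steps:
$X{\left(S,K \right)} = -4 + \frac{1}{S}$ ($X{\left(S,K \right)} = -4 + 1 \frac{1}{S} = -4 + \frac{1}{S}$)
$P{\left(Y \right)} = -1$
$\frac{51790}{\left(40 + 45\right) + \left(1 - 3 X{\left(3,1^{-1} \right)}\right) P{\left(12 \right)}} = \frac{51790}{\left(40 + 45\right) + \left(1 - 3 \left(-4 + \frac{1}{3}\right)\right) \left(-1\right)} = \frac{51790}{85 + \left(1 - 3 \left(-4 + \frac{1}{3}\right)\right) \left(-1\right)} = \frac{51790}{85 + \left(1 - -11\right) \left(-1\right)} = \frac{51790}{85 + \left(1 + 11\right) \left(-1\right)} = \frac{51790}{85 + 12 \left(-1\right)} = \frac{51790}{85 - 12} = \frac{51790}{73}$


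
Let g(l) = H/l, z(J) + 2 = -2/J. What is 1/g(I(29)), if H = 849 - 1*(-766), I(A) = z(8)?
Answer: -9/6460 ≈ -0.0013932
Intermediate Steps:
z(J) = -2 - 2/J
I(A) = -9/4 (I(A) = -2 - 2/8 = -2 - 2*1/8 = -2 - 1/4 = -9/4)
H = 1615 (H = 849 + 766 = 1615)
g(l) = 1615/l
1/g(I(29)) = 1/(1615/(-9/4)) = 1/(1615*(-4/9)) = 1/(-6460/9) = -9/6460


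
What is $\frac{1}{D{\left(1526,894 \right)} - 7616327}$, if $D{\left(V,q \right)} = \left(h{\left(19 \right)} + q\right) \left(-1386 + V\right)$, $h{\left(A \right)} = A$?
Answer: $- \frac{1}{7488507} \approx -1.3354 \cdot 10^{-7}$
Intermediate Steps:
$D{\left(V,q \right)} = \left(-1386 + V\right) \left(19 + q\right)$ ($D{\left(V,q \right)} = \left(19 + q\right) \left(-1386 + V\right) = \left(-1386 + V\right) \left(19 + q\right)$)
$\frac{1}{D{\left(1526,894 \right)} - 7616327} = \frac{1}{\left(-26334 - 1239084 + 19 \cdot 1526 + 1526 \cdot 894\right) - 7616327} = \frac{1}{\left(-26334 - 1239084 + 28994 + 1364244\right) - 7616327} = \frac{1}{127820 - 7616327} = \frac{1}{-7488507} = - \frac{1}{7488507}$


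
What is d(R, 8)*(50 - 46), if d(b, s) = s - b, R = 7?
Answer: 4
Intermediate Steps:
d(R, 8)*(50 - 46) = (8 - 1*7)*(50 - 46) = (8 - 7)*4 = 1*4 = 4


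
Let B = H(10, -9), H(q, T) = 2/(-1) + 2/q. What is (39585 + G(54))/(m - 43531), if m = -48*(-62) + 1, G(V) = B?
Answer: -32986/33795 ≈ -0.97606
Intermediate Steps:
H(q, T) = -2 + 2/q (H(q, T) = 2*(-1) + 2/q = -2 + 2/q)
B = -9/5 (B = -2 + 2/10 = -2 + 2*(⅒) = -2 + ⅕ = -9/5 ≈ -1.8000)
G(V) = -9/5
m = 2977 (m = 2976 + 1 = 2977)
(39585 + G(54))/(m - 43531) = (39585 - 9/5)/(2977 - 43531) = (197916/5)/(-40554) = (197916/5)*(-1/40554) = -32986/33795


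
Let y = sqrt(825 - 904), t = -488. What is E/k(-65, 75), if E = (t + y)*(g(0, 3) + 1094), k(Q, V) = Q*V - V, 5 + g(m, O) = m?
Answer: 2684/25 - 11*I*sqrt(79)/50 ≈ 107.36 - 1.9554*I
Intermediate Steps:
g(m, O) = -5 + m
k(Q, V) = -V + Q*V
y = I*sqrt(79) (y = sqrt(-79) = I*sqrt(79) ≈ 8.8882*I)
E = -531432 + 1089*I*sqrt(79) (E = (-488 + I*sqrt(79))*((-5 + 0) + 1094) = (-488 + I*sqrt(79))*(-5 + 1094) = (-488 + I*sqrt(79))*1089 = -531432 + 1089*I*sqrt(79) ≈ -5.3143e+5 + 9679.3*I)
E/k(-65, 75) = (-531432 + 1089*I*sqrt(79))/((75*(-1 - 65))) = (-531432 + 1089*I*sqrt(79))/((75*(-66))) = (-531432 + 1089*I*sqrt(79))/(-4950) = (-531432 + 1089*I*sqrt(79))*(-1/4950) = 2684/25 - 11*I*sqrt(79)/50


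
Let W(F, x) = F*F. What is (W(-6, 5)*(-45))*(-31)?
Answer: 50220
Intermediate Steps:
W(F, x) = F²
(W(-6, 5)*(-45))*(-31) = ((-6)²*(-45))*(-31) = (36*(-45))*(-31) = -1620*(-31) = 50220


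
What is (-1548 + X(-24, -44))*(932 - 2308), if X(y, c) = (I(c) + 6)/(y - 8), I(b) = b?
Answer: 2128414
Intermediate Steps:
X(y, c) = (6 + c)/(-8 + y) (X(y, c) = (c + 6)/(y - 8) = (6 + c)/(-8 + y))
(-1548 + X(-24, -44))*(932 - 2308) = (-1548 + (6 - 44)/(-8 - 24))*(932 - 2308) = (-1548 - 38/(-32))*(-1376) = (-1548 - 1/32*(-38))*(-1376) = (-1548 + 19/16)*(-1376) = -24749/16*(-1376) = 2128414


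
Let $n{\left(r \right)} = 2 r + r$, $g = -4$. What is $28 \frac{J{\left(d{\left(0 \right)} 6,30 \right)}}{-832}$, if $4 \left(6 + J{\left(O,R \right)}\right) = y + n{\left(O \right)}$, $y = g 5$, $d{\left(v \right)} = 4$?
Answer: $- \frac{49}{208} \approx -0.23558$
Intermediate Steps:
$n{\left(r \right)} = 3 r$
$y = -20$ ($y = \left(-4\right) 5 = -20$)
$J{\left(O,R \right)} = -11 + \frac{3 O}{4}$ ($J{\left(O,R \right)} = -6 + \frac{-20 + 3 O}{4} = -6 + \left(-5 + \frac{3 O}{4}\right) = -11 + \frac{3 O}{4}$)
$28 \frac{J{\left(d{\left(0 \right)} 6,30 \right)}}{-832} = 28 \frac{-11 + \frac{3 \cdot 4 \cdot 6}{4}}{-832} = 28 \left(-11 + \frac{3}{4} \cdot 24\right) \left(- \frac{1}{832}\right) = 28 \left(-11 + 18\right) \left(- \frac{1}{832}\right) = 28 \cdot 7 \left(- \frac{1}{832}\right) = 28 \left(- \frac{7}{832}\right) = - \frac{49}{208}$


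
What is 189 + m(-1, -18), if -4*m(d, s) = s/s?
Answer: 755/4 ≈ 188.75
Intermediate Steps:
m(d, s) = -¼ (m(d, s) = -s/(4*s) = -¼*1 = -¼)
189 + m(-1, -18) = 189 - ¼ = 755/4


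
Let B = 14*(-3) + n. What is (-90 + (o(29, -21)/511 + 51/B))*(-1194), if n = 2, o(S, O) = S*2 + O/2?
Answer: 1112665317/10220 ≈ 1.0887e+5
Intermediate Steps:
o(S, O) = O/2 + 2*S (o(S, O) = 2*S + O*(1/2) = 2*S + O/2 = O/2 + 2*S)
B = -40 (B = 14*(-3) + 2 = -42 + 2 = -40)
(-90 + (o(29, -21)/511 + 51/B))*(-1194) = (-90 + (((1/2)*(-21) + 2*29)/511 + 51/(-40)))*(-1194) = (-90 + ((-21/2 + 58)*(1/511) + 51*(-1/40)))*(-1194) = (-90 + ((95/2)*(1/511) - 51/40))*(-1194) = (-90 + (95/1022 - 51/40))*(-1194) = (-90 - 24161/20440)*(-1194) = -1863761/20440*(-1194) = 1112665317/10220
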